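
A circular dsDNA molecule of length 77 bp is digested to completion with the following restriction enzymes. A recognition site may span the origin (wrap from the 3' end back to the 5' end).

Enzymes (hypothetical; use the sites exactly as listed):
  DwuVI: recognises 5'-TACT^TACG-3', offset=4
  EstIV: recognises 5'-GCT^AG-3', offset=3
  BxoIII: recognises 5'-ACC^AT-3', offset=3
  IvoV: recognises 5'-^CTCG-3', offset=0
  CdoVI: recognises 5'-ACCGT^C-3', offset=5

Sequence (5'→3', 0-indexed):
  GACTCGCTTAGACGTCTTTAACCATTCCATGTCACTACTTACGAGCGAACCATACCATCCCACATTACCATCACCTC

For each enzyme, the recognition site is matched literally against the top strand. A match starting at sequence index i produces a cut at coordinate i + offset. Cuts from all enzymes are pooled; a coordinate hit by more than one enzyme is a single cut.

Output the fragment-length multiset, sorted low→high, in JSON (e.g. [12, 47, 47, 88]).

Scan for sites:
  DwuVI TACTTACG/4: at [35] ⇒ [39]
  EstIV (GCTAG, off=3): no sites
  BxoIII ACCAT/3: at [20, 48, 53, 66] ⇒ [23, 51, 56, 69]
  IvoV CTCG/0: at [2, 74] ⇒ [2, 74]
  CdoVI (ACCGTC, off=5): no sites

All cut coordinates (distinct, sorted): [2, 23, 39, 51, 56, 69, 74]

Fragments:
  2→23: 21 bp
  23→39: 16 bp
  39→51: 12 bp
  51→56: 5 bp
  56→69: 13 bp
  69→74: 5 bp
  74→2 (wrap): 77-74+2 = 5 bp

[5,5,5,12,13,16,21]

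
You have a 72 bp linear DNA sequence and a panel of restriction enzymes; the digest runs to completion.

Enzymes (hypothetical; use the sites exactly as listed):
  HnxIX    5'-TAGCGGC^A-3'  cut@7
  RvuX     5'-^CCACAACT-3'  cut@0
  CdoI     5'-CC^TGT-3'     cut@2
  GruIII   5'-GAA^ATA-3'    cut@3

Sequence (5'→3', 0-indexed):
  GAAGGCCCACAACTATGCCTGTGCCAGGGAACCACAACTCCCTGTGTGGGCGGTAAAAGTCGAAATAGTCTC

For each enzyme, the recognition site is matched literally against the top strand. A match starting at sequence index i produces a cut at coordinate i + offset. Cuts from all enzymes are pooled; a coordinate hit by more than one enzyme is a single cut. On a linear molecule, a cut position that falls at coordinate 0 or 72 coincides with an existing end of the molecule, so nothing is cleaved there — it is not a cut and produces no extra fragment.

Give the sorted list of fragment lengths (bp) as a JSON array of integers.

Per-enzyme occurrences:
  HnxIX (TAGCGGCA, off=7): no sites
  RvuX CCACAACT/0: at [6, 31] ⇒ [6, 31]
  CdoI CCTGT/2: at [17, 40] ⇒ [19, 42]
  GruIII GAAATA/3: at [61] ⇒ [64]

All cut coordinates (distinct, sorted): [6, 19, 31, 42, 64]

Fragments:
  [0,6): 6 bp
  [6,19): 13 bp
  [19,31): 12 bp
  [31,42): 11 bp
  [42,64): 22 bp
  [64,72): 8 bp

[6,8,11,12,13,22]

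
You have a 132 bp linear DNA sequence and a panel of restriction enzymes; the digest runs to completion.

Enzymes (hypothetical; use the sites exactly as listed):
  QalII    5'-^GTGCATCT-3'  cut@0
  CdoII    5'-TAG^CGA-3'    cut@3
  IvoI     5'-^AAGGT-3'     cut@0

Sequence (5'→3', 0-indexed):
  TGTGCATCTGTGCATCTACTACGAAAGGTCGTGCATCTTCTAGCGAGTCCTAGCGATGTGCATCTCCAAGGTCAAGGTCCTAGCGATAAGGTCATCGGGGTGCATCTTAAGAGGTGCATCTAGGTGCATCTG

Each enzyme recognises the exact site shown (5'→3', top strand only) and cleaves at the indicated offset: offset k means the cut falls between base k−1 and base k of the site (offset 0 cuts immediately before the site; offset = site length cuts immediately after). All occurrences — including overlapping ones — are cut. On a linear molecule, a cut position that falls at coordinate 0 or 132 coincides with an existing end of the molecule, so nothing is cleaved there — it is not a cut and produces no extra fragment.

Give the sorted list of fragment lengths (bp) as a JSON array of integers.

[1,4,4,6,6,8,9,10,10,10,10,12,13,14,15]

Scan for sites:
  QalII (GTGCATCT, off=0): starts [1, 9, 30, 57, 99, 113, 123] → cuts [1, 9, 30, 57, 99, 113, 123]
  CdoII (TAGCGA, off=3): starts [40, 50, 80] → cuts [43, 53, 83]
  IvoI (AAGGT, off=0): starts [24, 67, 73, 87] → cuts [24, 67, 73, 87]

All cut coordinates (distinct, sorted): [1, 9, 24, 30, 43, 53, 57, 67, 73, 83, 87, 99, 113, 123]

Fragment lengths:
  [0,1): 1 bp
  [1,9): 8 bp
  [9,24): 15 bp
  [24,30): 6 bp
  [30,43): 13 bp
  [43,53): 10 bp
  [53,57): 4 bp
  [57,67): 10 bp
  [67,73): 6 bp
  [73,83): 10 bp
  [83,87): 4 bp
  [87,99): 12 bp
  [99,113): 14 bp
  [113,123): 10 bp
  [123,132): 9 bp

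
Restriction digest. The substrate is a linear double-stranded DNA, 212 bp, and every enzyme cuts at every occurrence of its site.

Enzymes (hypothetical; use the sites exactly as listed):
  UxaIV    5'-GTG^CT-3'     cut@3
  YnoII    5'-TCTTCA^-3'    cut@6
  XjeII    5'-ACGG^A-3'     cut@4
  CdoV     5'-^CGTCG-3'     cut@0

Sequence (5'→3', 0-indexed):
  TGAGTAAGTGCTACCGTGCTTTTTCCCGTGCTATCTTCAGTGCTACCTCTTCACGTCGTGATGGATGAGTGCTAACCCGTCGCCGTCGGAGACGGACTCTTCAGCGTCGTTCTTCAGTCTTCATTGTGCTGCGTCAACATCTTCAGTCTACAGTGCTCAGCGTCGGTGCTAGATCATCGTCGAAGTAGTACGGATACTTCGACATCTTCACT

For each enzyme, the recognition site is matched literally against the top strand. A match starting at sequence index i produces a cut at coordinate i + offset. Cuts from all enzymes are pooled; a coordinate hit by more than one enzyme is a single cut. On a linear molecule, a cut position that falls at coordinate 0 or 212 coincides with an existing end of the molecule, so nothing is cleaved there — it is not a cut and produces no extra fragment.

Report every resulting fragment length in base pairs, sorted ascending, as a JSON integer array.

[1,2,3,5,5,6,6,7,8,8,8,9,9,10,10,11,12,12,12,16,17,17,18]

Site scan:
  UxaIV GTGCT/3: at [7, 15, 27, 39, 68, 125, 152, 165] ⇒ [10, 18, 30, 42, 71, 128, 155, 168]
  YnoII TCTTCA/6: at [33, 47, 97, 110, 117, 139, 204] ⇒ [39, 53, 103, 116, 123, 145, 210]
  XjeII ACGGA/4: at [91, 189] ⇒ [95, 193]
  CdoV CGTCG/0: at [53, 77, 83, 104, 160, 177] ⇒ [53, 77, 83, 104, 160, 177]

Pooled cuts: [10, 18, 30, 39, 42, 53, 71, 77, 83, 95, 103, 104, 116, 123, 128, 145, 155, 160, 168, 177, 193, 210]

Fragments:
  [0,10): 10 bp
  [10,18): 8 bp
  [18,30): 12 bp
  [30,39): 9 bp
  [39,42): 3 bp
  [42,53): 11 bp
  [53,71): 18 bp
  [71,77): 6 bp
  [77,83): 6 bp
  [83,95): 12 bp
  [95,103): 8 bp
  [103,104): 1 bp
  [104,116): 12 bp
  [116,123): 7 bp
  [123,128): 5 bp
  [128,145): 17 bp
  [145,155): 10 bp
  [155,160): 5 bp
  [160,168): 8 bp
  [168,177): 9 bp
  [177,193): 16 bp
  [193,210): 17 bp
  [210,212): 2 bp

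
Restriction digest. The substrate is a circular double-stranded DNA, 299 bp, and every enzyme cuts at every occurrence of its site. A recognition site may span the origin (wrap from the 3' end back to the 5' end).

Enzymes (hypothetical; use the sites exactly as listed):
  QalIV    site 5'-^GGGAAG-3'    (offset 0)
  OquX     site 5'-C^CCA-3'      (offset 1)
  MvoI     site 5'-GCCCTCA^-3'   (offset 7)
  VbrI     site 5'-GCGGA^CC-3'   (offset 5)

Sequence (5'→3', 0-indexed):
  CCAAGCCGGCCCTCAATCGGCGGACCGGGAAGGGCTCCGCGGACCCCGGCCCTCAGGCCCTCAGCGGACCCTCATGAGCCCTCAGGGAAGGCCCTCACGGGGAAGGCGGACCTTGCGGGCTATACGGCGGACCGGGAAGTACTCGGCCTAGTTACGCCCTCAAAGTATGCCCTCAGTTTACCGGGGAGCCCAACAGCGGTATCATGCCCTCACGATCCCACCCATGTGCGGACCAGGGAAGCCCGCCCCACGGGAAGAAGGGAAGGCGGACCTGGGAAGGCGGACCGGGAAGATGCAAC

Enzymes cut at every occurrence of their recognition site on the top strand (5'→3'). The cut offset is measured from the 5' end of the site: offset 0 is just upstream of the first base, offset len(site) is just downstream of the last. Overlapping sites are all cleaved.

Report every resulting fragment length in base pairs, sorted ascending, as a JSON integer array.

[2,2,2,2,3,3,4,4,5,5,8,8,9,11,11,11,11,12,12,13,13,13,14,15,16,17,21,23,29]

Per-enzyme occurrences:
  QalIV (GGGAAG, off=0): starts [26, 84, 99, 133, 235, 251, 259, 273, 286] → cuts [26, 84, 99, 133, 235, 251, 259, 273, 286]
  OquX (CCCA, off=1): starts [188, 216, 220, 246, 298] → cuts [0, 189, 217, 221, 247]
  MvoI (GCCCTCA, off=7): starts [8, 48, 56, 77, 90, 155, 168, 205] → cuts [15, 55, 63, 84, 97, 162, 175, 212]
  VbrI (GCGGACC, off=5): starts [19, 38, 63, 105, 126, 227, 265, 279] → cuts [24, 43, 68, 110, 131, 232, 270, 284]

Pooled cuts: [0, 15, 24, 26, 43, 55, 63, 68, 84, 97, 99, 110, 131, 133, 162, 175, 189, 212, 217, 221, 232, 235, 247, 251, 259, 270, 273, 284, 286]

Fragment lengths:
  0→15: 15 bp
  15→24: 9 bp
  24→26: 2 bp
  26→43: 17 bp
  43→55: 12 bp
  55→63: 8 bp
  63→68: 5 bp
  68→84: 16 bp
  84→97: 13 bp
  97→99: 2 bp
  99→110: 11 bp
  110→131: 21 bp
  131→133: 2 bp
  133→162: 29 bp
  162→175: 13 bp
  175→189: 14 bp
  189→212: 23 bp
  212→217: 5 bp
  217→221: 4 bp
  221→232: 11 bp
  232→235: 3 bp
  235→247: 12 bp
  247→251: 4 bp
  251→259: 8 bp
  259→270: 11 bp
  270→273: 3 bp
  273→284: 11 bp
  284→286: 2 bp
  286→0 (wrap): 299-286+0 = 13 bp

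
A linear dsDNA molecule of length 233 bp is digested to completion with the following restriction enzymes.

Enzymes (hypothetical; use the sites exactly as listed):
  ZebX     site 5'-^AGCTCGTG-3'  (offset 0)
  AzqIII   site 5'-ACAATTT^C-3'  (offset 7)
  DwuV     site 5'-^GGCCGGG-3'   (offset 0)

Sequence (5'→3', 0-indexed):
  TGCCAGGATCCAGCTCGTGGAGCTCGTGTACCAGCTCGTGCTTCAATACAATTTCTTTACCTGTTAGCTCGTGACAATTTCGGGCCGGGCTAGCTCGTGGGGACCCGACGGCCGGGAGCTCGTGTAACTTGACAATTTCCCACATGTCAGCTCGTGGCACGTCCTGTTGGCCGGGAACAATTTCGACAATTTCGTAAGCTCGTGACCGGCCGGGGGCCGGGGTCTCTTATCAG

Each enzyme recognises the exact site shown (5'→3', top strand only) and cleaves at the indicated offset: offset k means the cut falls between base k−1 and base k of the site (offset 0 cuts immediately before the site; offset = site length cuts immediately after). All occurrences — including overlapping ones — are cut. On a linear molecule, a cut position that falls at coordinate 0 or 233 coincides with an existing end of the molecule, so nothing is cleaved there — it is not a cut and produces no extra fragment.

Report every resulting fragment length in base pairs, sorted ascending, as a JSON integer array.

Per-enzyme occurrences:
  ZebX AGCTCGTG/0: at [11, 20, 32, 65, 91, 116, 148, 196] ⇒ [11, 20, 32, 65, 91, 116, 148, 196]
  AzqIII ACAATTTC/7: at [47, 73, 131, 176, 185] ⇒ [54, 80, 138, 183, 192]
  DwuV GGCCGGG/0: at [82, 109, 168, 207, 214] ⇒ [82, 109, 168, 207, 214]

Pooled cuts: [11, 20, 32, 54, 65, 80, 82, 91, 109, 116, 138, 148, 168, 183, 192, 196, 207, 214]

Fragment lengths:
  [0,11): 11 bp
  [11,20): 9 bp
  [20,32): 12 bp
  [32,54): 22 bp
  [54,65): 11 bp
  [65,80): 15 bp
  [80,82): 2 bp
  [82,91): 9 bp
  [91,109): 18 bp
  [109,116): 7 bp
  [116,138): 22 bp
  [138,148): 10 bp
  [148,168): 20 bp
  [168,183): 15 bp
  [183,192): 9 bp
  [192,196): 4 bp
  [196,207): 11 bp
  [207,214): 7 bp
  [214,233): 19 bp

[2,4,7,7,9,9,9,10,11,11,11,12,15,15,18,19,20,22,22]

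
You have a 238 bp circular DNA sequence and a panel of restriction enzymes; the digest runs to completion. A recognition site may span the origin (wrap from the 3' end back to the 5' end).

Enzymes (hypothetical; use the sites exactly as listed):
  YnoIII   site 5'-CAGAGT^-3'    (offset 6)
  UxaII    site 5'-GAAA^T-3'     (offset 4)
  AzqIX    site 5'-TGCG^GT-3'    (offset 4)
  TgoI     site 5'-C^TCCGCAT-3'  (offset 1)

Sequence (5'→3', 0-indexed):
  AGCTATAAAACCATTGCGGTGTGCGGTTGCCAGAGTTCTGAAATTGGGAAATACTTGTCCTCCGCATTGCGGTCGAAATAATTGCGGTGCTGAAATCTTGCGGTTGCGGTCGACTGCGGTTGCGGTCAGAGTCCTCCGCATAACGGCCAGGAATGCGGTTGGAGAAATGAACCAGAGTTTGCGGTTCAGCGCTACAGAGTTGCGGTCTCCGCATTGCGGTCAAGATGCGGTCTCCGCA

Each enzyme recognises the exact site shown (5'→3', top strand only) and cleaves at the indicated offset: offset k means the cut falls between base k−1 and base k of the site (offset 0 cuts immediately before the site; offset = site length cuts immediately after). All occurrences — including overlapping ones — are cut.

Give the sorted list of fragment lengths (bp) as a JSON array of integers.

[2,3,4,5,6,6,7,7,7,7,8,8,8,9,9,10,10,11,11,11,11,11,17,23,27]

Scan for sites:
  YnoIII (CAGAGT, off=6): starts [30, 126, 172, 194] → cuts [36, 132, 178, 200]
  UxaII (GAAAT, off=4): starts [39, 47, 74, 91, 163] → cuts [43, 51, 78, 95, 167]
  AzqIX (TGCGGT, off=4): starts [14, 21, 67, 82, 98, 104, 114, 120, 153, 179, 200, 214, 225] → cuts [18, 25, 71, 86, 102, 108, 118, 124, 157, 183, 204, 218, 229]
  TgoI (CTCCGCAT, off=1): starts [59, 133, 206] → cuts [60, 134, 207]

Pooled cuts: [18, 25, 36, 43, 51, 60, 71, 78, 86, 95, 102, 108, 118, 124, 132, 134, 157, 167, 178, 183, 200, 204, 207, 218, 229]

Fragments:
  18→25: 7 bp
  25→36: 11 bp
  36→43: 7 bp
  43→51: 8 bp
  51→60: 9 bp
  60→71: 11 bp
  71→78: 7 bp
  78→86: 8 bp
  86→95: 9 bp
  95→102: 7 bp
  102→108: 6 bp
  108→118: 10 bp
  118→124: 6 bp
  124→132: 8 bp
  132→134: 2 bp
  134→157: 23 bp
  157→167: 10 bp
  167→178: 11 bp
  178→183: 5 bp
  183→200: 17 bp
  200→204: 4 bp
  204→207: 3 bp
  207→218: 11 bp
  218→229: 11 bp
  229→18 (wrap): 238-229+18 = 27 bp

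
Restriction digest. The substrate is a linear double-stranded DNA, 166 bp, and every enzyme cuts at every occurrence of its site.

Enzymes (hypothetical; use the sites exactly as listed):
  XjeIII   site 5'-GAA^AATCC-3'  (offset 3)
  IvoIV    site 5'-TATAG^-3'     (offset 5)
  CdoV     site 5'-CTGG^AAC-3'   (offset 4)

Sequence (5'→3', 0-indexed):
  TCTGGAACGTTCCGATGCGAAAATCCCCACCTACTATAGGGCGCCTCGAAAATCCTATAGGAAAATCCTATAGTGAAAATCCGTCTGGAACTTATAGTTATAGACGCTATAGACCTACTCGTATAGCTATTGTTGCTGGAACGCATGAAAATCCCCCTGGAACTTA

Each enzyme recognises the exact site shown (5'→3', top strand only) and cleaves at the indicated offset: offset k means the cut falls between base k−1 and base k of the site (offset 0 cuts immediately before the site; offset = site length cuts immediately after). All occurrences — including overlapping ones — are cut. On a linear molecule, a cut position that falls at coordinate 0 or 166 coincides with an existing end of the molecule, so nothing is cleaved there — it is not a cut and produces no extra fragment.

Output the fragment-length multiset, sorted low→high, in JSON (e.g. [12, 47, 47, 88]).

Site scan:
  XjeIII (GAAAATCC, off=3): starts [18, 47, 60, 74, 146] → cuts [21, 50, 63, 77, 149]
  IvoIV (TATAG, off=5): starts [34, 55, 68, 92, 98, 107, 121] → cuts [39, 60, 73, 97, 103, 112, 126]
  CdoV (CTGGAAC, off=4): starts [1, 84, 135, 156] → cuts [5, 88, 139, 160]

All cut coordinates (distinct, sorted): [5, 21, 39, 50, 60, 63, 73, 77, 88, 97, 103, 112, 126, 139, 149, 160]

Fragments:
  [0,5): 5 bp
  [5,21): 16 bp
  [21,39): 18 bp
  [39,50): 11 bp
  [50,60): 10 bp
  [60,63): 3 bp
  [63,73): 10 bp
  [73,77): 4 bp
  [77,88): 11 bp
  [88,97): 9 bp
  [97,103): 6 bp
  [103,112): 9 bp
  [112,126): 14 bp
  [126,139): 13 bp
  [139,149): 10 bp
  [149,160): 11 bp
  [160,166): 6 bp

[3,4,5,6,6,9,9,10,10,10,11,11,11,13,14,16,18]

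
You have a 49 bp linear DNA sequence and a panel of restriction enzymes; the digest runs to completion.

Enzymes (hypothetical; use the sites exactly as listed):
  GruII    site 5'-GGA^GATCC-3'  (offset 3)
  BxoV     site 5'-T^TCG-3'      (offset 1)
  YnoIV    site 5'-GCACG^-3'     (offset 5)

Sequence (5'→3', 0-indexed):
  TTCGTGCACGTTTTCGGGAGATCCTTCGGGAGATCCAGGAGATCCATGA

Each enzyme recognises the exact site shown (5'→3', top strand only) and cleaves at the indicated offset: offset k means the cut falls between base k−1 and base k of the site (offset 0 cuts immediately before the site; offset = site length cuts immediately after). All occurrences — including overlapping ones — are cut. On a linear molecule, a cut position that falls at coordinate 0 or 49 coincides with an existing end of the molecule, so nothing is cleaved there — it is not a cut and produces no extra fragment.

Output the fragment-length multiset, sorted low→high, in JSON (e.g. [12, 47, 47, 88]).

Site scan:
  GruII (GGAGATCC, off=3): starts [16, 28, 37] → cuts [19, 31, 40]
  BxoV (TTCG, off=1): starts [0, 12, 24] → cuts [1, 13, 25]
  YnoIV (GCACG, off=5): starts [5] → cuts [10]

Pooled cuts: [1, 10, 13, 19, 25, 31, 40]

Fragments:
  [0,1): 1 bp
  [1,10): 9 bp
  [10,13): 3 bp
  [13,19): 6 bp
  [19,25): 6 bp
  [25,31): 6 bp
  [31,40): 9 bp
  [40,49): 9 bp

[1,3,6,6,6,9,9,9]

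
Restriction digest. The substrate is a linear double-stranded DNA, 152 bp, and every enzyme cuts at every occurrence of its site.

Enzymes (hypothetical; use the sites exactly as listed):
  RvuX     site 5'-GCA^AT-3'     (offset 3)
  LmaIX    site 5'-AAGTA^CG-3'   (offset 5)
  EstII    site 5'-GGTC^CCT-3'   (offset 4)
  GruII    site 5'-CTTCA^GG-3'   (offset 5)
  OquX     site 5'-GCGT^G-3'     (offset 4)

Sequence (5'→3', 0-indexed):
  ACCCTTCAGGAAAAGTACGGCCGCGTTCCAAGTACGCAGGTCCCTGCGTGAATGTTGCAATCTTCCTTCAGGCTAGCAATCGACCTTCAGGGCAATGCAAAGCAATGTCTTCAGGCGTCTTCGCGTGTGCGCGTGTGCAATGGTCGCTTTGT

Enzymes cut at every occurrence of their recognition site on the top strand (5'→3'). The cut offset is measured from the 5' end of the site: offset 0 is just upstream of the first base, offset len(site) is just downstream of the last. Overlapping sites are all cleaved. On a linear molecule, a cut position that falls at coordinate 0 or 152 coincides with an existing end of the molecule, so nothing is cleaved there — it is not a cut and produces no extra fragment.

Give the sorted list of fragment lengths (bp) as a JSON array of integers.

Per-enzyme occurrences:
  RvuX GCAAT/3: at [56, 75, 91, 101, 136] ⇒ [59, 78, 94, 104, 139]
  LmaIX AAGTACG/5: at [12, 29] ⇒ [17, 34]
  EstII GGTCCCT/4: at [38] ⇒ [42]
  GruII CTTCAGG/5: at [3, 65, 84, 108] ⇒ [8, 70, 89, 113]
  OquX GCGTG/4: at [45, 122, 130] ⇒ [49, 126, 134]

Pooled cuts: [8, 17, 34, 42, 49, 59, 70, 78, 89, 94, 104, 113, 126, 134, 139]

Fragments:
  [0,8): 8 bp
  [8,17): 9 bp
  [17,34): 17 bp
  [34,42): 8 bp
  [42,49): 7 bp
  [49,59): 10 bp
  [59,70): 11 bp
  [70,78): 8 bp
  [78,89): 11 bp
  [89,94): 5 bp
  [94,104): 10 bp
  [104,113): 9 bp
  [113,126): 13 bp
  [126,134): 8 bp
  [134,139): 5 bp
  [139,152): 13 bp

[5,5,7,8,8,8,8,9,9,10,10,11,11,13,13,17]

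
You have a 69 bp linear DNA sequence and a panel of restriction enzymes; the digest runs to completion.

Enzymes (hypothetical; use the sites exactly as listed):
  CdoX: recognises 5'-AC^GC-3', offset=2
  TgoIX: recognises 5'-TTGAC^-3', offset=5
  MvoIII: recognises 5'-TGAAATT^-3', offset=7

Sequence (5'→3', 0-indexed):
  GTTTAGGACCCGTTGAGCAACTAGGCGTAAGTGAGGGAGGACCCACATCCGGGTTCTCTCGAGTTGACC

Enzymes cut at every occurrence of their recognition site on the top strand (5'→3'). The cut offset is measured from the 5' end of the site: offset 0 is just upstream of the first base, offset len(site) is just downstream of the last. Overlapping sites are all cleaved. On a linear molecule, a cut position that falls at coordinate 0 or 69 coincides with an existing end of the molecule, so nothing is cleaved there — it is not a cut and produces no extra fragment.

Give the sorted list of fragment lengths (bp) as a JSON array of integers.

[1,68]

Site scan:
  CdoX (ACGC, off=2): no sites
  TgoIX (TTGAC, off=5): starts [63] → cuts [68]
  MvoIII (TGAAATT, off=7): no sites

Pooled cuts: [68]

Fragment lengths:
  [0,68): 68 bp
  [68,69): 1 bp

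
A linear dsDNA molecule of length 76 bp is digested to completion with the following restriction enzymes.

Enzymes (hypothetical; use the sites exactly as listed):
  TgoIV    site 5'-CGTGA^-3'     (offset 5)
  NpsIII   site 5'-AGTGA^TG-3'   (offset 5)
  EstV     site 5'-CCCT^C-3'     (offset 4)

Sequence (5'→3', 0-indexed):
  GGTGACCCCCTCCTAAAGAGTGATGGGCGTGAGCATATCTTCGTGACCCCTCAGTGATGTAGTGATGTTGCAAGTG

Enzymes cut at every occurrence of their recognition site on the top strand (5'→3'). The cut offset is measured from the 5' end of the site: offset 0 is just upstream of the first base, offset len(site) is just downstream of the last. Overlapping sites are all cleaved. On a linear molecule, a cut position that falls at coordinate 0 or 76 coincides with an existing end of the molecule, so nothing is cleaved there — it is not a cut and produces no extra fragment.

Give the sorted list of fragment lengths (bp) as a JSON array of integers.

Per-enzyme occurrences:
  TgoIV (CGTGA, off=5): starts [27, 41] → cuts [32, 46]
  NpsIII (AGTGATG, off=5): starts [18, 52, 60] → cuts [23, 57, 65]
  EstV (CCCTC, off=4): starts [7, 47] → cuts [11, 51]

All cut coordinates (distinct, sorted): [11, 23, 32, 46, 51, 57, 65]

Fragment lengths:
  [0,11): 11 bp
  [11,23): 12 bp
  [23,32): 9 bp
  [32,46): 14 bp
  [46,51): 5 bp
  [51,57): 6 bp
  [57,65): 8 bp
  [65,76): 11 bp

[5,6,8,9,11,11,12,14]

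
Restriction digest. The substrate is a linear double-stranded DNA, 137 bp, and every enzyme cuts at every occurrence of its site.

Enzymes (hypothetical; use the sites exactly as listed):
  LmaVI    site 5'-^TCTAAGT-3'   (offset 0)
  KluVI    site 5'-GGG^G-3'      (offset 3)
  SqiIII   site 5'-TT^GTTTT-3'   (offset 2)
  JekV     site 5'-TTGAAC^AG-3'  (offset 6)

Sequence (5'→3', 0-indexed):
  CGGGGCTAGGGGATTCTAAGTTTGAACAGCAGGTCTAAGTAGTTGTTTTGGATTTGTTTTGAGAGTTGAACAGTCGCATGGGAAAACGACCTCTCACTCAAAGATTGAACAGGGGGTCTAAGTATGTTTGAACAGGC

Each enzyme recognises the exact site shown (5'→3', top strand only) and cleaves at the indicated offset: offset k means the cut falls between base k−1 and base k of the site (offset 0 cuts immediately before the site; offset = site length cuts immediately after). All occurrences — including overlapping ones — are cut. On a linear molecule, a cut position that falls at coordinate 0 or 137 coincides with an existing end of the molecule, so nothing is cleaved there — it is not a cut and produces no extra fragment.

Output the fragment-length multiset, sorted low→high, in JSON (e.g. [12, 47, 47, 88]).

Per-enzyme occurrences:
  LmaVI (TCTAAGT, off=0): starts [14, 33, 116] → cuts [14, 33, 116]
  KluVI (GGGG, off=3): starts [1, 8, 111, 112] → cuts [4, 11, 114, 115]
  SqiIII (TTGTTTT, off=2): starts [42, 53] → cuts [44, 55]
  JekV (TTGAACAG, off=6): starts [21, 65, 104, 127] → cuts [27, 71, 110, 133]

Pooled cuts: [4, 11, 14, 27, 33, 44, 55, 71, 110, 114, 115, 116, 133]

Fragment lengths:
  [0,4): 4 bp
  [4,11): 7 bp
  [11,14): 3 bp
  [14,27): 13 bp
  [27,33): 6 bp
  [33,44): 11 bp
  [44,55): 11 bp
  [55,71): 16 bp
  [71,110): 39 bp
  [110,114): 4 bp
  [114,115): 1 bp
  [115,116): 1 bp
  [116,133): 17 bp
  [133,137): 4 bp

[1,1,3,4,4,4,6,7,11,11,13,16,17,39]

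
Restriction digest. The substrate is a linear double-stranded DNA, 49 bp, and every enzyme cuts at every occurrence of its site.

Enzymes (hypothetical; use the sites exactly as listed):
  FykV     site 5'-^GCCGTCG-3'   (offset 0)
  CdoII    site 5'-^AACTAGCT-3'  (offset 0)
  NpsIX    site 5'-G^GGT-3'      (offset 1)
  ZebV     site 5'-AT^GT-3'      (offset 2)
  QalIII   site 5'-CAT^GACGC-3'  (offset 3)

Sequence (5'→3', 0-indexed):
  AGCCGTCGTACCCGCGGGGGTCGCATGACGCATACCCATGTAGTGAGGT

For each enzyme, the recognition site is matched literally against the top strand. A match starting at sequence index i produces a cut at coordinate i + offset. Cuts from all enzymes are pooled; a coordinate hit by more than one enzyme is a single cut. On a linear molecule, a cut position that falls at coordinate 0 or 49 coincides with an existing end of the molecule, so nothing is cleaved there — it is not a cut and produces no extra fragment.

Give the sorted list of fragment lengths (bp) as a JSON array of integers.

Per-enzyme occurrences:
  FykV (GCCGTCG, off=0): starts [1] → cuts [1]
  CdoII (AACTAGCT, off=0): no sites
  NpsIX (GGGT, off=1): starts [17] → cuts [18]
  ZebV (ATGT, off=2): starts [37] → cuts [39]
  QalIII (CATGACGC, off=3): starts [23] → cuts [26]

All cut coordinates (distinct, sorted): [1, 18, 26, 39]

Fragments:
  [0,1): 1 bp
  [1,18): 17 bp
  [18,26): 8 bp
  [26,39): 13 bp
  [39,49): 10 bp

[1,8,10,13,17]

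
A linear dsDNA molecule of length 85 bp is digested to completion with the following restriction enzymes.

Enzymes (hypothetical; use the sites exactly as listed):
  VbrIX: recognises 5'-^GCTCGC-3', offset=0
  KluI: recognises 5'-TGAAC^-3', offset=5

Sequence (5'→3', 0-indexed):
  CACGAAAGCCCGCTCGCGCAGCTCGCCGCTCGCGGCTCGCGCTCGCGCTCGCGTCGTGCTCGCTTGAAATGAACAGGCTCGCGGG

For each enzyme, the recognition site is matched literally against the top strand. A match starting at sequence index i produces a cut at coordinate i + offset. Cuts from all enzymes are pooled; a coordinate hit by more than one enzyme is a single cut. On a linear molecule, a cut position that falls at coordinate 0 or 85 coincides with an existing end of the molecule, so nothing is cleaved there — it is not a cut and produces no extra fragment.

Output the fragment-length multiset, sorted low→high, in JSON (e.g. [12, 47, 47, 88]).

[2,6,6,7,7,9,9,11,11,17]

Site scan:
  VbrIX (GCTCGC, off=0): starts [11, 20, 27, 34, 40, 46, 57, 76] → cuts [11, 20, 27, 34, 40, 46, 57, 76]
  KluI (TGAAC, off=5): starts [69] → cuts [74]

Pooled cuts: [11, 20, 27, 34, 40, 46, 57, 74, 76]

Fragment lengths:
  [0,11): 11 bp
  [11,20): 9 bp
  [20,27): 7 bp
  [27,34): 7 bp
  [34,40): 6 bp
  [40,46): 6 bp
  [46,57): 11 bp
  [57,74): 17 bp
  [74,76): 2 bp
  [76,85): 9 bp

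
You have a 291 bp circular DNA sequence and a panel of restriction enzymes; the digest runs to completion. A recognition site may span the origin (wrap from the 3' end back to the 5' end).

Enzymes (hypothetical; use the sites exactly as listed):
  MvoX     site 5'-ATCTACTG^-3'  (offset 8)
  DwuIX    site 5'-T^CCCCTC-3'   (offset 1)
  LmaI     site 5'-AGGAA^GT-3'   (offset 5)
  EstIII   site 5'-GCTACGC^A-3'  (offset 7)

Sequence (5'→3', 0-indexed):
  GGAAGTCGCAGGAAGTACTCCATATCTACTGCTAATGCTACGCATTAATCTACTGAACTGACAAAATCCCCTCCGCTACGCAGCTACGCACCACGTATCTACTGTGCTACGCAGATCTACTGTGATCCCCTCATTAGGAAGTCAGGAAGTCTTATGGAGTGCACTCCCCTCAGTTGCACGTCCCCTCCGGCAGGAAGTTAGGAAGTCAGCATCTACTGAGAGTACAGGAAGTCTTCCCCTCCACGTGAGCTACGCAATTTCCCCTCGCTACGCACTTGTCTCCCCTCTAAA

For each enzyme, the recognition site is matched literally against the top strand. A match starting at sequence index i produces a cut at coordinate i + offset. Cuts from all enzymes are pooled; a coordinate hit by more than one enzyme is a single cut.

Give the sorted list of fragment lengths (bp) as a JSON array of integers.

[4,5,5,8,8,8,8,8,10,10,12,12,12,12,13,14,14,14,14,15,15,16,17,17,20]

Per-enzyme occurrences:
  MvoX (ATCTACTG, off=8): starts [23, 47, 96, 114, 210] → cuts [31, 55, 104, 122, 218]
  DwuIX (TCCCCTC, off=1): starts [66, 125, 164, 180, 234, 259, 280] → cuts [67, 126, 165, 181, 235, 260, 281]
  LmaI (AGGAAGT, off=5): starts [9, 135, 143, 191, 199, 225, 290] → cuts [4, 14, 140, 148, 196, 204, 230]
  EstIII (GCTACGCA, off=7): starts [36, 74, 82, 105, 248, 266] → cuts [43, 81, 89, 112, 255, 273]

All cut coordinates (distinct, sorted): [4, 14, 31, 43, 55, 67, 81, 89, 104, 112, 122, 126, 140, 148, 165, 181, 196, 204, 218, 230, 235, 255, 260, 273, 281]

Fragment lengths:
  4→14: 10 bp
  14→31: 17 bp
  31→43: 12 bp
  43→55: 12 bp
  55→67: 12 bp
  67→81: 14 bp
  81→89: 8 bp
  89→104: 15 bp
  104→112: 8 bp
  112→122: 10 bp
  122→126: 4 bp
  126→140: 14 bp
  140→148: 8 bp
  148→165: 17 bp
  165→181: 16 bp
  181→196: 15 bp
  196→204: 8 bp
  204→218: 14 bp
  218→230: 12 bp
  230→235: 5 bp
  235→255: 20 bp
  255→260: 5 bp
  260→273: 13 bp
  273→281: 8 bp
  281→4 (wrap): 291-281+4 = 14 bp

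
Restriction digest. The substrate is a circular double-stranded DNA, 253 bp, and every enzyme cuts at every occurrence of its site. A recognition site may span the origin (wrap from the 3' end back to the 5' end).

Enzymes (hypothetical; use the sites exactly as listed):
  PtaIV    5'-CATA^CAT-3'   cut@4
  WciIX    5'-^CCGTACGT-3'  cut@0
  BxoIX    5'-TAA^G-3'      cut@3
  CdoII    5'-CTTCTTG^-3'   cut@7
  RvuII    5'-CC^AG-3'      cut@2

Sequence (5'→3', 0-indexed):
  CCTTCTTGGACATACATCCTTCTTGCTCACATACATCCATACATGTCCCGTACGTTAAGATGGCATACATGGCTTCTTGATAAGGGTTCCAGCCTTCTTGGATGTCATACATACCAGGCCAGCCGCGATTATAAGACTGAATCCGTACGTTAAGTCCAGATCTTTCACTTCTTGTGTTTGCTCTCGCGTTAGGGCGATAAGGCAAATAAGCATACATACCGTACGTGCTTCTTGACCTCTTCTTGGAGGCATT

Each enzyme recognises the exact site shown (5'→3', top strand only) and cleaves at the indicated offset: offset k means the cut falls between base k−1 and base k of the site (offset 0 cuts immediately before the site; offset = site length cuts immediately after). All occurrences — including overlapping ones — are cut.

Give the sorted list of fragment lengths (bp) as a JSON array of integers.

[4,4,4,5,5,6,6,6,7,8,8,8,9,9,9,10,11,11,11,11,12,14,16,16,17,26]

Per-enzyme occurrences:
  PtaIV CATACAT/4: at [10, 29, 37, 63, 105, 210] ⇒ [14, 33, 41, 67, 109, 214]
  WciIX CCGTACGT/0: at [47, 142, 218] ⇒ [47, 142, 218]
  BxoIX TAAG/3: at [55, 80, 131, 150, 197, 206] ⇒ [58, 83, 134, 153, 200, 209]
  CdoII CTTCTTG/7: at [1, 18, 72, 93, 167, 227, 238] ⇒ [8, 25, 79, 100, 174, 234, 245]
  RvuII CCAG/2: at [88, 113, 118, 155] ⇒ [90, 115, 120, 157]

Pooled cuts: [8, 14, 25, 33, 41, 47, 58, 67, 79, 83, 90, 100, 109, 115, 120, 134, 142, 153, 157, 174, 200, 209, 214, 218, 234, 245]

Fragments:
  8→14: 6 bp
  14→25: 11 bp
  25→33: 8 bp
  33→41: 8 bp
  41→47: 6 bp
  47→58: 11 bp
  58→67: 9 bp
  67→79: 12 bp
  79→83: 4 bp
  83→90: 7 bp
  90→100: 10 bp
  100→109: 9 bp
  109→115: 6 bp
  115→120: 5 bp
  120→134: 14 bp
  134→142: 8 bp
  142→153: 11 bp
  153→157: 4 bp
  157→174: 17 bp
  174→200: 26 bp
  200→209: 9 bp
  209→214: 5 bp
  214→218: 4 bp
  218→234: 16 bp
  234→245: 11 bp
  245→8 (wrap): 253-245+8 = 16 bp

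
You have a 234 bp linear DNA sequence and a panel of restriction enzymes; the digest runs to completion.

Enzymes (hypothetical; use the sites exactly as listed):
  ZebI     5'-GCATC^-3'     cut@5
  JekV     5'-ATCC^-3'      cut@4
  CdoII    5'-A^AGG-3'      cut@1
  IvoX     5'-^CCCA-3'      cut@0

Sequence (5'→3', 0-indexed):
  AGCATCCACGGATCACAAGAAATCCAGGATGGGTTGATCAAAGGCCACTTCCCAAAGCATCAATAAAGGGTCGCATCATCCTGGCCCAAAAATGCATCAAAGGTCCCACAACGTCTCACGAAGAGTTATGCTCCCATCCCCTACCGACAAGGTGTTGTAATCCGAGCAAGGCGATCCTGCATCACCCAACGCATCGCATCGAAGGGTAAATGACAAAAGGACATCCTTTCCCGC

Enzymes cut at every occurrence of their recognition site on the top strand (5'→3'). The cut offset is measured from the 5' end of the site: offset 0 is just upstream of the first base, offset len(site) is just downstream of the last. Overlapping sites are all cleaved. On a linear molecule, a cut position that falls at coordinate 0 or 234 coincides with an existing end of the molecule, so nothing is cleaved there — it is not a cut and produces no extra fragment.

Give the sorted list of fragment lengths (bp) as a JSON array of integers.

Per-enzyme occurrences:
  ZebI (GCATC, off=5): starts [1, 56, 72, 93, 178, 190, 195] → cuts [6, 61, 77, 98, 183, 195, 200]
  JekV (ATCC, off=4): starts [3, 21, 77, 135, 159, 173, 222] → cuts [7, 25, 81, 139, 163, 177, 226]
  CdoII (AAGG, off=1): starts [40, 65, 99, 148, 167, 201, 216] → cuts [41, 66, 100, 149, 168, 202, 217]
  IvoX (CCCA, off=0): starts [50, 84, 104, 132, 184] → cuts [50, 84, 104, 132, 184]

Pooled cuts: [6, 7, 25, 41, 50, 61, 66, 77, 81, 84, 98, 100, 104, 132, 139, 149, 163, 168, 177, 183, 184, 195, 200, 202, 217, 226]

Fragments:
  [0,6): 6 bp
  [6,7): 1 bp
  [7,25): 18 bp
  [25,41): 16 bp
  [41,50): 9 bp
  [50,61): 11 bp
  [61,66): 5 bp
  [66,77): 11 bp
  [77,81): 4 bp
  [81,84): 3 bp
  [84,98): 14 bp
  [98,100): 2 bp
  [100,104): 4 bp
  [104,132): 28 bp
  [132,139): 7 bp
  [139,149): 10 bp
  [149,163): 14 bp
  [163,168): 5 bp
  [168,177): 9 bp
  [177,183): 6 bp
  [183,184): 1 bp
  [184,195): 11 bp
  [195,200): 5 bp
  [200,202): 2 bp
  [202,217): 15 bp
  [217,226): 9 bp
  [226,234): 8 bp

[1,1,2,2,3,4,4,5,5,5,6,6,7,8,9,9,9,10,11,11,11,14,14,15,16,18,28]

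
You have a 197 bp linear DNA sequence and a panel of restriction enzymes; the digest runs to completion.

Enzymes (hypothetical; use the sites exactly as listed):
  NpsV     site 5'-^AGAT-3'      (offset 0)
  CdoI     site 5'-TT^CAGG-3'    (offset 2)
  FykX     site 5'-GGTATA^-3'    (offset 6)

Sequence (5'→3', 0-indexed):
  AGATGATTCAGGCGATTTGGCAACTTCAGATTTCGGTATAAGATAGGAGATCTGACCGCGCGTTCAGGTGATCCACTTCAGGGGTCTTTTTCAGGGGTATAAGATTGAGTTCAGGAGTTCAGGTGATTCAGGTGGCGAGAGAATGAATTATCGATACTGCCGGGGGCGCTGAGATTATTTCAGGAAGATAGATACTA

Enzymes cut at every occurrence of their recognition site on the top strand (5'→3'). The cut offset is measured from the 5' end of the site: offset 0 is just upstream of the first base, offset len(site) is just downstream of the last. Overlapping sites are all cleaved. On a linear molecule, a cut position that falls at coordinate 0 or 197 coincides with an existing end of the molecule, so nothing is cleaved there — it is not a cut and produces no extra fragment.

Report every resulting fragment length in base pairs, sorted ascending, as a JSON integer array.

[4,5,7,8,8,8,9,9,10,10,13,13,14,17,19,43]

Per-enzyme occurrences:
  NpsV (AGAT, off=0): starts [0, 27, 40, 47, 101, 171, 185, 189] → cuts [27, 40, 47, 101, 171, 185, 189] (position 0 is a terminus of the linear molecule — no cut)
  CdoI (TTCAGG, off=2): starts [6, 62, 76, 89, 109, 117, 126, 178] → cuts [8, 64, 78, 91, 111, 119, 128, 180]
  FykX (GGTATA, off=6): starts [34, 95] → cuts [40, 101]

Pooled cuts: [8, 27, 40, 47, 64, 78, 91, 101, 111, 119, 128, 171, 180, 185, 189]

Fragments:
  [0,8): 8 bp
  [8,27): 19 bp
  [27,40): 13 bp
  [40,47): 7 bp
  [47,64): 17 bp
  [64,78): 14 bp
  [78,91): 13 bp
  [91,101): 10 bp
  [101,111): 10 bp
  [111,119): 8 bp
  [119,128): 9 bp
  [128,171): 43 bp
  [171,180): 9 bp
  [180,185): 5 bp
  [185,189): 4 bp
  [189,197): 8 bp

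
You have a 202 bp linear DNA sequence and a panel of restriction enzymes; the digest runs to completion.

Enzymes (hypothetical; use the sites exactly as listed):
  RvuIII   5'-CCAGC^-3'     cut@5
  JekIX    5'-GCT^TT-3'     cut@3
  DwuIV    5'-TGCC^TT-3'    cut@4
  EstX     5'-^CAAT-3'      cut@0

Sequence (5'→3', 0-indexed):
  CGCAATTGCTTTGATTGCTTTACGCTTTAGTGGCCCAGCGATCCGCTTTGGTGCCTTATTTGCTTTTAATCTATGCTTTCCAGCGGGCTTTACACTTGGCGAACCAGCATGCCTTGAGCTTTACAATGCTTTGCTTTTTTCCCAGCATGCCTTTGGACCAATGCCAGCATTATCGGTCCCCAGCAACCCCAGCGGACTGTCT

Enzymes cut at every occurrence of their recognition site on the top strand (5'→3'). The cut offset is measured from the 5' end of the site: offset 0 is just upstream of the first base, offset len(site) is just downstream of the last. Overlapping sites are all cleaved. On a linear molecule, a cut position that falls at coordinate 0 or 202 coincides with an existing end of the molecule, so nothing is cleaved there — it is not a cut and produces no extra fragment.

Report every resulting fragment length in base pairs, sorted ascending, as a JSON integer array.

Per-enzyme occurrences:
  RvuIII (CCAGC, off=5): starts [34, 79, 103, 141, 163, 179, 188] → cuts [39, 84, 108, 146, 168, 184, 193]
  JekIX (GCTTT, off=3): starts [7, 16, 23, 44, 61, 74, 86, 117, 127, 132] → cuts [10, 19, 26, 47, 64, 77, 89, 120, 130, 135]
  DwuIV (TGCCTT, off=4): starts [51, 109, 147] → cuts [55, 113, 151]
  EstX (CAAT, off=0): starts [2, 123, 158] → cuts [2, 123, 158]

Pooled cuts: [2, 10, 19, 26, 39, 47, 55, 64, 77, 84, 89, 108, 113, 120, 123, 130, 135, 146, 151, 158, 168, 184, 193]

Fragment lengths:
  [0,2): 2 bp
  [2,10): 8 bp
  [10,19): 9 bp
  [19,26): 7 bp
  [26,39): 13 bp
  [39,47): 8 bp
  [47,55): 8 bp
  [55,64): 9 bp
  [64,77): 13 bp
  [77,84): 7 bp
  [84,89): 5 bp
  [89,108): 19 bp
  [108,113): 5 bp
  [113,120): 7 bp
  [120,123): 3 bp
  [123,130): 7 bp
  [130,135): 5 bp
  [135,146): 11 bp
  [146,151): 5 bp
  [151,158): 7 bp
  [158,168): 10 bp
  [168,184): 16 bp
  [184,193): 9 bp
  [193,202): 9 bp

[2,3,5,5,5,5,7,7,7,7,7,8,8,8,9,9,9,9,10,11,13,13,16,19]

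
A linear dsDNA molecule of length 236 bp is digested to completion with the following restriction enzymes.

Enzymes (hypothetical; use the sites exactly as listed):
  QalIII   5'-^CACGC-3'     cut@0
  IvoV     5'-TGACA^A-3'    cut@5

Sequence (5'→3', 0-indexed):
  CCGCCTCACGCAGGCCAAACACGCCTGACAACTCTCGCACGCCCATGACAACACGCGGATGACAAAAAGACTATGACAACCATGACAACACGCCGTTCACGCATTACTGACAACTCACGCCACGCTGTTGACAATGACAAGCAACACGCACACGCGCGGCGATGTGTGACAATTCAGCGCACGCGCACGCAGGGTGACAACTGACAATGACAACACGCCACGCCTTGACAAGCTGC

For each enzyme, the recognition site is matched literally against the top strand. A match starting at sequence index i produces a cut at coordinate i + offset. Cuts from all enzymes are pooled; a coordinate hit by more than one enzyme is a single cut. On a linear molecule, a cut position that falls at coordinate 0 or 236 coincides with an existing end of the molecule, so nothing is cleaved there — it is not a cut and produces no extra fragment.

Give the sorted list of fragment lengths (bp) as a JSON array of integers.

Per-enzyme occurrences:
  QalIII (CACGC, off=0): starts [6, 19, 37, 51, 88, 97, 115, 120, 144, 150, 179, 185, 213, 218] → cuts [6, 19, 37, 51, 88, 97, 115, 120, 144, 150, 179, 185, 213, 218]
  IvoV (TGACAA, off=5): starts [25, 45, 59, 73, 82, 107, 128, 134, 166, 194, 201, 207, 225] → cuts [30, 50, 64, 78, 87, 112, 133, 139, 171, 199, 206, 212, 230]

All cut coordinates (distinct, sorted): [6, 19, 30, 37, 50, 51, 64, 78, 87, 88, 97, 112, 115, 120, 133, 139, 144, 150, 171, 179, 185, 199, 206, 212, 213, 218, 230]

Fragment lengths:
  [0,6): 6 bp
  [6,19): 13 bp
  [19,30): 11 bp
  [30,37): 7 bp
  [37,50): 13 bp
  [50,51): 1 bp
  [51,64): 13 bp
  [64,78): 14 bp
  [78,87): 9 bp
  [87,88): 1 bp
  [88,97): 9 bp
  [97,112): 15 bp
  [112,115): 3 bp
  [115,120): 5 bp
  [120,133): 13 bp
  [133,139): 6 bp
  [139,144): 5 bp
  [144,150): 6 bp
  [150,171): 21 bp
  [171,179): 8 bp
  [179,185): 6 bp
  [185,199): 14 bp
  [199,206): 7 bp
  [206,212): 6 bp
  [212,213): 1 bp
  [213,218): 5 bp
  [218,230): 12 bp
  [230,236): 6 bp

[1,1,1,3,5,5,5,6,6,6,6,6,6,7,7,8,9,9,11,12,13,13,13,13,14,14,15,21]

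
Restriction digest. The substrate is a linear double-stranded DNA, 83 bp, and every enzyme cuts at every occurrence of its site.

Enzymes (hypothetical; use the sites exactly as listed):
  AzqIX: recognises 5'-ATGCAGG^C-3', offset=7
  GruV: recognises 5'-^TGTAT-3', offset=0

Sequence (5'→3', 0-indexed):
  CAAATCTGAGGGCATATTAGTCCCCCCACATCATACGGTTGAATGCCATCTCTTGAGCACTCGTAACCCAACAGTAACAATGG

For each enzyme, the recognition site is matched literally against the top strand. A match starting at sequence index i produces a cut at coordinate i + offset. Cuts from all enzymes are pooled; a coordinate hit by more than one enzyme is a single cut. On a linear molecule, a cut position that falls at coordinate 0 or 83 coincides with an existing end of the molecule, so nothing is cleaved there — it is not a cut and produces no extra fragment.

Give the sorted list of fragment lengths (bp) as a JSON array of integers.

[83]

Site scan:
  AzqIX (ATGCAGGC, off=7): no sites
  GruV (TGTAT, off=0): no sites

All cut coordinates (distinct, sorted): ∅

Fragment lengths:
  no cuts → one linear fragment of 83 bp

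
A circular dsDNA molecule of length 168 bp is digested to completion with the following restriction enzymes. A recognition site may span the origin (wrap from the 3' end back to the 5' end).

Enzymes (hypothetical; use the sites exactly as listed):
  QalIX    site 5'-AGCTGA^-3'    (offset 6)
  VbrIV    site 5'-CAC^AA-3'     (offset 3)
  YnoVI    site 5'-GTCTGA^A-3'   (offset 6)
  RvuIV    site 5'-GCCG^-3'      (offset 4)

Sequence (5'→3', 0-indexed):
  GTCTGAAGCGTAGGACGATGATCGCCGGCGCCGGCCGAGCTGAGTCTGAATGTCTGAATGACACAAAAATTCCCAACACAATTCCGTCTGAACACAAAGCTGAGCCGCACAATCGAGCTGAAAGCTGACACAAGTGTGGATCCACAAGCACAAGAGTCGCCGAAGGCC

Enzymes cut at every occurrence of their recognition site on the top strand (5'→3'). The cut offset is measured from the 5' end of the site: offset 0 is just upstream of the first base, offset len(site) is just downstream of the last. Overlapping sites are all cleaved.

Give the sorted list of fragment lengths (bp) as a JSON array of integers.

[3,3,4,4,4,5,6,6,6,6,7,7,7,8,8,11,11,12,14,15,21]

Scan for sites:
  QalIX AGCTGA/6: at [37, 97, 115, 122] ⇒ [43, 103, 121, 128]
  VbrIV CACAA/3: at [61, 76, 92, 107, 128, 142, 148] ⇒ [64, 79, 95, 110, 131, 145, 151]
  YnoVI GTCTGAA/6: at [0, 43, 51, 85] ⇒ [6, 49, 57, 91]
  RvuIV GCCG/4: at [23, 29, 33, 103, 158, 165] ⇒ [1, 27, 33, 37, 107, 162]

All cut coordinates (distinct, sorted): [1, 6, 27, 33, 37, 43, 49, 57, 64, 79, 91, 95, 103, 107, 110, 121, 128, 131, 145, 151, 162]

Fragments:
  1→6: 5 bp
  6→27: 21 bp
  27→33: 6 bp
  33→37: 4 bp
  37→43: 6 bp
  43→49: 6 bp
  49→57: 8 bp
  57→64: 7 bp
  64→79: 15 bp
  79→91: 12 bp
  91→95: 4 bp
  95→103: 8 bp
  103→107: 4 bp
  107→110: 3 bp
  110→121: 11 bp
  121→128: 7 bp
  128→131: 3 bp
  131→145: 14 bp
  145→151: 6 bp
  151→162: 11 bp
  162→1 (wrap): 168-162+1 = 7 bp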